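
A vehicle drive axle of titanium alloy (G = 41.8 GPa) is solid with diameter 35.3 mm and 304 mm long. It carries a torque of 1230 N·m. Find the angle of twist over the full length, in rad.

0.0587 rad

J = πd⁴/32 = π(0.0353)⁴/32 = 1.524×10^-7 m⁴.
θ = T·L/(G·J) = 1230 × 0.304 / (41.8×10⁹ × 1.524×10^-7) = 0.05868 rad.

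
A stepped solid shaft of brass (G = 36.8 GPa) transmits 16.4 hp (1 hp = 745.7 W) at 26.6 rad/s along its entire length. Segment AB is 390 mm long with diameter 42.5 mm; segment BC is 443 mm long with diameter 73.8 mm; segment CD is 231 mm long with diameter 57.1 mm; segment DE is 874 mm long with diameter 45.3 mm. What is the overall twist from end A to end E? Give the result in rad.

ω = 26.6 rad/s, so T = P/ω = 16.4×745.7 / 26.60 = 459.8 N·m.
J_AB = π(0.0425)⁴/32 = 3.20×10^-7 m⁴; J_BC = π(0.0738)⁴/32 = 2.91×10^-6 m⁴; J_CD = π(0.0571)⁴/32 = 1.04×10^-6 m⁴; J_DE = π(0.0453)⁴/32 = 4.13×10^-7 m⁴.
θ = (T/G)·Σ L_i/J_i = (459.8/36.8×10⁹)·(0.390/3.20×10^-7 + 0.443/2.91×10^-6 + 0.231/1.04×10^-6 + 0.874/4.13×10^-7) = 0.04629 rad.

0.0463 rad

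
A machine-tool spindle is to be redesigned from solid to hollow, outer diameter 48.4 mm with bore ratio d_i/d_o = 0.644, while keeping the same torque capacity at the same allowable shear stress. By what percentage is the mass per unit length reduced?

Equal τ_max and T ⇒ the solid shaft needs d_s³ = d_o³(1−k⁴), so d_s = 48.4·(1−0.644⁴)^(1/3) = 45.45 mm.
Area ratio A_h/A_s = d_o²(1−k²)/d_s² = (1−k²)/(1−k⁴)^(2/3) = 0.6637.
Mass saving = 1 − 0.6637 = 33.6 %.

33.6 %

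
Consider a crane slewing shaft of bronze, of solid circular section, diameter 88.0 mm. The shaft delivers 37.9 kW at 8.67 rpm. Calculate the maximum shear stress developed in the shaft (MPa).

312 MPa

ω = 2π·8.67/60 = 0.9079 rad/s, so T = P/ω = 37.9×10³ / 0.9079 = 41740 N·m.
J = πd⁴/32 = π(0.0880)⁴/32 = 5.887×10^-6 m⁴.
τ_max = T·r/J = 41740 × 0.0440 / 5.887×10^-6 = 3.120×10^8 Pa.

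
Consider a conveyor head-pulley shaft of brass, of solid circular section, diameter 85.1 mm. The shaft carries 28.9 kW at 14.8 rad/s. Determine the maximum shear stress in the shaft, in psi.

ω = 14.8 rad/s, so T = P/ω = 28.9×10³ / 14.80 = 1953 N·m.
J = πd⁴/32 = π(0.0851)⁴/32 = 5.149×10^-6 m⁴.
τ_max = T·r/J = 1953 × 0.0425 / 5.149×10^-6 = 1.614×10^7 Pa.

2340 psi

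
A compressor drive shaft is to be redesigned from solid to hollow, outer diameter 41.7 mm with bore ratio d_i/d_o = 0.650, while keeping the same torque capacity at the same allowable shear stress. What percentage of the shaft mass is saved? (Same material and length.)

Equal τ_max and T ⇒ the solid shaft needs d_s³ = d_o³(1−k⁴), so d_s = 41.7·(1−0.650⁴)^(1/3) = 39.05 mm.
Area ratio A_h/A_s = d_o²(1−k²)/d_s² = (1−k²)/(1−k⁴)^(2/3) = 0.6584.
Mass saving = 1 − 0.6584 = 34.2 %.

34.2 %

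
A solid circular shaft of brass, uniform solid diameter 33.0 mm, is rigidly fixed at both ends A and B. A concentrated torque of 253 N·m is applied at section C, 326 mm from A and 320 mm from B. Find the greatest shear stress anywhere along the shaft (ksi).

With uniform GJ and both ends fixed, compatibility θ_AC = θ_CB gives T_A·a = T_B·b, together with T_A + T_B = T₀.
T_A = T₀·b/(a+b) = 253.0·320/646.0 = 125.3 N·m; T_B = 127.7 N·m.
τ in each portion: τ_AC = 1.78×10^7 Pa, τ_CB = 1.81×10^7 Pa; maximum is in CB.
τ_max = T_CB·r/J = 127.7·0.0165/1.16×10^-7 = 1.809×10^7 Pa.

2.62 ksi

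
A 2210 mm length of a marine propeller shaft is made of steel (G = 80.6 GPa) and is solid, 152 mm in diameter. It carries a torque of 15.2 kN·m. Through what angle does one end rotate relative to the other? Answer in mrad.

J = πd⁴/32 = π(0.152)⁴/32 = 5.241×10^-5 m⁴.
θ = T·L/(G·J) = 15200 × 2.21 / (80.6×10⁹ × 5.241×10^-5) = 7.953×10^-3 rad.

7.95 mrad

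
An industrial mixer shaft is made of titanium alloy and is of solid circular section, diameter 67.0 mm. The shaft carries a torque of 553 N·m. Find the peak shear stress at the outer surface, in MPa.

9.36 MPa

J = πd⁴/32 = π(0.0670)⁴/32 = 1.978×10^-6 m⁴.
τ_max = T·r/J = 553.0 × 0.0335 / 1.978×10^-6 = 9.364×10^6 Pa.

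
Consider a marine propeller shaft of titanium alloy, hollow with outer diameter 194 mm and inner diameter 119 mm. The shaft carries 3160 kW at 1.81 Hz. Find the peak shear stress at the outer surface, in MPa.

226 MPa

ω = 2π·1.81 = 11.37 rad/s, so T = P/ω = 3160×10³ / 11.37 = 277900 N·m.
J = π(d_o⁴ − d_i⁴)/32 = π(0.194⁴ − 0.119⁴)/32 = 1.194×10^-4 m⁴.
τ_max = T·r/J = 277900 × 0.0970 / 1.194×10^-4 = 2.258×10^8 Pa.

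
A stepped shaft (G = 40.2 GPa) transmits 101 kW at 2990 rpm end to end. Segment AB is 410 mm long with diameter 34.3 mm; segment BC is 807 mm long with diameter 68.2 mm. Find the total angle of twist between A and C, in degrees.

ω = 2π·2990/60 = 313.1 rad/s, so T = P/ω = 101×10³ / 313.1 = 322.6 N·m.
J_AB = π(0.0343)⁴/32 = 1.36×10^-7 m⁴; J_BC = π(0.0682)⁴/32 = 2.12×10^-6 m⁴.
θ = (T/G)·Σ L_i/J_i = (322.6/40.2×10⁹)·(0.410/1.36×10^-7 + 0.807/2.12×10^-6) = 0.02726 rad.

1.56°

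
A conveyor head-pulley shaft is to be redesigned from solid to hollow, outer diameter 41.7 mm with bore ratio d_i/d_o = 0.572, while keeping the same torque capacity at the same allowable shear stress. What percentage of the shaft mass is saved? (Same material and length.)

Equal τ_max and T ⇒ the solid shaft needs d_s³ = d_o³(1−k⁴), so d_s = 41.7·(1−0.572⁴)^(1/3) = 40.16 mm.
Area ratio A_h/A_s = d_o²(1−k²)/d_s² = (1−k²)/(1−k⁴)^(2/3) = 0.7256.
Mass saving = 1 − 0.7256 = 27.4 %.

27.4 %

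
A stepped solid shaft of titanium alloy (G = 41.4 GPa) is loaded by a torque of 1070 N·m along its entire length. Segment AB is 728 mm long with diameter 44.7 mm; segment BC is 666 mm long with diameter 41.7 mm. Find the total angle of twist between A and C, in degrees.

J_AB = π(0.0447)⁴/32 = 3.92×10^-7 m⁴; J_BC = π(0.0417)⁴/32 = 2.97×10^-7 m⁴.
θ = (T/G)·Σ L_i/J_i = (1070/41.4×10⁹)·(0.728/3.92×10^-7 + 0.666/2.97×10^-7) = 0.1060 rad.

6.07°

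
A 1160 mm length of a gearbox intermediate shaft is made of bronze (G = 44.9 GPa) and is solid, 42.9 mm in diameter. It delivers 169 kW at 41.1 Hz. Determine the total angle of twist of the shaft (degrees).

2.91°

ω = 2π·41.1 = 258.2 rad/s, so T = P/ω = 169×10³ / 258.2 = 654.4 N·m.
J = πd⁴/32 = π(0.0429)⁴/32 = 3.325×10^-7 m⁴.
θ = T·L/(G·J) = 654.4 × 1.16 / (44.9×10⁹ × 3.325×10^-7) = 0.05084 rad.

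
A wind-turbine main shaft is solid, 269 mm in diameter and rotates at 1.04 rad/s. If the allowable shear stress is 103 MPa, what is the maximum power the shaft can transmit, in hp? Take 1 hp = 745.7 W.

549 hp

J = πd⁴/32 = π(0.269)⁴/32 = 5.141×10^-4 m⁴.
T_max = τ_allow·J/r = 1.03×10^8 × 5.141×10^-4 / 0.135 = 393700 N·m.
ω = 1.04 rad/s, so P_max = T_max·ω = 4.094×10^5 W.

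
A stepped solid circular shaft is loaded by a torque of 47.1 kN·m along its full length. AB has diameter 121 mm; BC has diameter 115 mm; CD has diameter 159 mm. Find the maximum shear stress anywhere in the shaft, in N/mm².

Under the same torque, τ_max = 16T/(πd³) is largest where d is smallest — segment BC (d = 115 mm).
τ_max = 16·47100/(π·(0.115)³) = 1.577×10^8 Pa.

158 N/mm²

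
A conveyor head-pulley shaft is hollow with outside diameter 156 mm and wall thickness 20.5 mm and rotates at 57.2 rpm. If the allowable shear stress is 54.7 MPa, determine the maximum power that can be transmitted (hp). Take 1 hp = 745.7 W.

J = π(d_o⁴ − d_i⁴)/32 = π(0.156⁴ − 0.115⁴)/32 = 4.097×10^-5 m⁴.
T_max = τ_allow·J/r = 5.47×10^7 × 4.097×10^-5 / 0.0780 = 28730 N·m.
ω = 2π·57.2/60 = 5.990 rad/s, so P_max = T_max·ω = 1.721×10^5 W.

231 hp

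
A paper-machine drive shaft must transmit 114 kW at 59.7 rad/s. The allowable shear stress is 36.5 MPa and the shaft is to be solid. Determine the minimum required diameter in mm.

64.3 mm

ω = 59.7 rad/s, so T = P/ω = 114×10³ / 59.70 = 1910 N·m.
For a solid shaft τ_max = 16T/(πd³), so d = (16T/(π τ_allow))^(1/3) = (16·1910/(π·3.65×10^7))^(1/3) = 0.06435 m.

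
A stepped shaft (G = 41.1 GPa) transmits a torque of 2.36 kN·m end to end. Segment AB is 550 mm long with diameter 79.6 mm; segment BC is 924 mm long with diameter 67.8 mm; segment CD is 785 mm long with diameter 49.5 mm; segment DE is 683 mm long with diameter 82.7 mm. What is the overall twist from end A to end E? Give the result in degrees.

6.80°

J_AB = π(0.0796)⁴/32 = 3.94×10^-6 m⁴; J_BC = π(0.0678)⁴/32 = 2.07×10^-6 m⁴; J_CD = π(0.0495)⁴/32 = 5.89×10^-7 m⁴; J_DE = π(0.0827)⁴/32 = 4.59×10^-6 m⁴.
θ = (T/G)·Σ L_i/J_i = (2360/41.1×10⁹)·(0.550/3.94×10^-6 + 0.924/2.07×10^-6 + 0.785/5.89×10^-7 + 0.683/4.59×10^-6) = 0.1186 rad.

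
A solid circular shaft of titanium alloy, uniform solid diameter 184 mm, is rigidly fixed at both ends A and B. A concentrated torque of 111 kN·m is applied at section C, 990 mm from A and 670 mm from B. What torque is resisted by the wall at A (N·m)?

44800 N·m

With uniform GJ and both ends fixed, compatibility θ_AC = θ_CB gives T_A·a = T_B·b, together with T_A + T_B = T₀.
T_A = T₀·b/(a+b) = 111000·670/1660 = 44800 N·m; T_B = 66200 N·m.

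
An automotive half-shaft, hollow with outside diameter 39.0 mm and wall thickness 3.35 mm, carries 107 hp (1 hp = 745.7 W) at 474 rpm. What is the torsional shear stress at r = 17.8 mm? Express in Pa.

2.38e8 Pa

ω = 2π·474/60 = 49.64 rad/s, so T = P/ω = 107×745.7 / 49.64 = 1607 N·m.
J = π(d_o⁴ − d_i⁴)/32 = π(0.0390⁴ − 0.0323⁴)/32 = 1.203×10^-7 m⁴.
Shear stress varies linearly with radius: τ = T·r/J = 1607 × 0.0178 / 1.203×10^-7 = 2.379×10^8 Pa.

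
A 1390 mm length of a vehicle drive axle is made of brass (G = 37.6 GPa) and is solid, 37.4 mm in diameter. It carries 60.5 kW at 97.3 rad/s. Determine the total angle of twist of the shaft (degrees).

6.86°

ω = 97.3 rad/s, so T = P/ω = 60.5×10³ / 97.30 = 621.8 N·m.
J = πd⁴/32 = π(0.0374)⁴/32 = 1.921×10^-7 m⁴.
θ = T·L/(G·J) = 621.8 × 1.39 / (37.6×10⁹ × 1.921×10^-7) = 0.1197 rad.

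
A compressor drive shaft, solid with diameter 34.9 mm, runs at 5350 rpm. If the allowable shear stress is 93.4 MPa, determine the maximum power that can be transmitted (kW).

J = πd⁴/32 = π(0.0349)⁴/32 = 1.456×10^-7 m⁴.
T_max = τ_allow·J/r = 9.34×10^7 × 1.456×10^-7 / 0.0175 = 779.6 N·m.
ω = 2π·5350/60 = 560.3 rad/s, so P_max = T_max·ω = 4.368×10^5 W.

437 kW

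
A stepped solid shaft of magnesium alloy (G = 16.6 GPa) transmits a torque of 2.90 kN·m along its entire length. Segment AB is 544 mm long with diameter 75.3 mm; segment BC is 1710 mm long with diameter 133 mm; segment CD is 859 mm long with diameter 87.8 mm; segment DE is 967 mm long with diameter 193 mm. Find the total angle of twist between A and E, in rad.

0.0668 rad

J_AB = π(0.0753)⁴/32 = 3.16×10^-6 m⁴; J_BC = π(0.133)⁴/32 = 3.07×10^-5 m⁴; J_CD = π(0.0878)⁴/32 = 5.83×10^-6 m⁴; J_DE = π(0.193)⁴/32 = 1.36×10^-4 m⁴.
θ = (T/G)·Σ L_i/J_i = (2900/16.6×10⁹)·(0.544/3.16×10^-6 + 1.71/3.07×10^-5 + 0.859/5.83×10^-6 + 0.967/1.36×10^-4) = 0.06680 rad.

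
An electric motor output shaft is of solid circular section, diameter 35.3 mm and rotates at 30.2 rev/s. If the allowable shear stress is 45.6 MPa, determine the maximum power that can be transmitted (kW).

74.7 kW

J = πd⁴/32 = π(0.0353)⁴/32 = 1.524×10^-7 m⁴.
T_max = τ_allow·J/r = 4.56×10^7 × 1.524×10^-7 / 0.0176 = 393.8 N·m.
ω = 2π·30.2 = 189.8 rad/s, so P_max = T_max·ω = 7.473×10^4 W.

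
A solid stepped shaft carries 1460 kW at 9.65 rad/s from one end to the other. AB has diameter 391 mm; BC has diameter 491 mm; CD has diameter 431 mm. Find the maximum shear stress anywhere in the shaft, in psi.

1870 psi

ω = 9.65 rad/s, so T = P/ω = 1460×10³ / 9.650 = 151300 N·m.
Under the same torque, τ_max = 16T/(πd³) is largest where d is smallest — segment AB (d = 391 mm).
τ_max = 16·151300/(π·(0.391)³) = 1.289×10^7 Pa.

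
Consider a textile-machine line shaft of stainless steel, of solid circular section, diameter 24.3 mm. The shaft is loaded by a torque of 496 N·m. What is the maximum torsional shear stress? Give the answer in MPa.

176 MPa

J = πd⁴/32 = π(0.0243)⁴/32 = 3.423×10^-8 m⁴.
τ_max = T·r/J = 496.0 × 0.0122 / 3.423×10^-8 = 1.760×10^8 Pa.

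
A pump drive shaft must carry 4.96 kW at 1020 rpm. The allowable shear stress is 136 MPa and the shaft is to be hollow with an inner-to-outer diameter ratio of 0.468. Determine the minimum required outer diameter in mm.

ω = 2π·1020/60 = 106.8 rad/s, so T = P/ω = 4.96×10³ / 106.8 = 46.44 N·m.
For a hollow shaft with d_i/d_o = 0.468: τ_max = 16T/(π d_o³ (1−k⁴)), so d_o = [16T/(π τ_allow (1−k⁴))]^(1/3) = [16·46.44/(π·1.36×10^8·0.9520)]^(1/3) = 0.01222 m.

12.2 mm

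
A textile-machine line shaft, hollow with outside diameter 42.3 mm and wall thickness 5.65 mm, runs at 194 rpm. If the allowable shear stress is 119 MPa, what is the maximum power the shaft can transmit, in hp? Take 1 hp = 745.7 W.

34.3 hp

J = π(d_o⁴ − d_i⁴)/32 = π(0.0423⁴ − 0.0310⁴)/32 = 2.236×10^-7 m⁴.
T_max = τ_allow·J/r = 1.19×10^8 × 2.236×10^-7 / 0.0211 = 1258 N·m.
ω = 2π·194/60 = 20.32 rad/s, so P_max = T_max·ω = 2.556×10^4 W.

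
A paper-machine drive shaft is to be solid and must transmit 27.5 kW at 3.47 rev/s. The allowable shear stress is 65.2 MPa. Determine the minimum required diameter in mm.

ω = 2π·3.47 = 21.80 rad/s, so T = P/ω = 27.5×10³ / 21.80 = 1261 N·m.
For a solid shaft τ_max = 16T/(πd³), so d = (16T/(π τ_allow))^(1/3) = (16·1261/(π·6.52×10^7))^(1/3) = 0.04619 m.

46.2 mm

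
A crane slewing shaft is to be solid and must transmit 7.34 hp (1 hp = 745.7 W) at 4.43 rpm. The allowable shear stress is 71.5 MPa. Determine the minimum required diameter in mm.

ω = 2π·4.43/60 = 0.4639 rad/s, so T = P/ω = 7.34×745.7 / 0.4639 = 11800 N·m.
For a solid shaft τ_max = 16T/(πd³), so d = (16T/(π τ_allow))^(1/3) = (16·11800/(π·7.15×10^7))^(1/3) = 0.09437 m.

94.4 mm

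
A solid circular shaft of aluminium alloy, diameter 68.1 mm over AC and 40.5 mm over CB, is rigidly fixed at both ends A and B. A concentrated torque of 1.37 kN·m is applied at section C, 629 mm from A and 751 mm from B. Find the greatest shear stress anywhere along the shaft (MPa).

20.0 MPa

Compatibility: T_A·a/J_AC = T_B·b/J_CB with T_A + T_B = T₀.
J_AC = 2.11×10^-6 m⁴, J_CB = 2.64×10^-7 m⁴, so T_A = T₀·(J_AC/a)/((J_AC/a)+(J_CB/b)) = 1240 N·m, T_B = 129.9 N·m.
τ in each portion: τ_AC = 2.00×10^7 Pa, τ_CB = 9.96×10^6 Pa; maximum is in AC.
τ_max = T_AC·r/J = 1240·0.0340/2.11×10^-6 = 2.000×10^7 Pa.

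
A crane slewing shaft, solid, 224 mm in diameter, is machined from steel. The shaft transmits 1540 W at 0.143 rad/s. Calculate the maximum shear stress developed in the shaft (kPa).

4880 kPa

ω = 0.143 rad/s, so T = P/ω = 1540 / 0.1430 = 10770 N·m.
J = πd⁴/32 = π(0.224)⁴/32 = 2.472×10^-4 m⁴.
τ_max = T·r/J = 10770 × 0.112 / 2.472×10^-4 = 4.880×10^6 Pa.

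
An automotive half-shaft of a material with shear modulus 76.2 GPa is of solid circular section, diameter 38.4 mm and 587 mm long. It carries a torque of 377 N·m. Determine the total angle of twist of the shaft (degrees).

0.780°

J = πd⁴/32 = π(0.0384)⁴/32 = 2.135×10^-7 m⁴.
θ = T·L/(G·J) = 377.0 × 0.587 / (76.2×10⁹ × 2.135×10^-7) = 0.01361 rad.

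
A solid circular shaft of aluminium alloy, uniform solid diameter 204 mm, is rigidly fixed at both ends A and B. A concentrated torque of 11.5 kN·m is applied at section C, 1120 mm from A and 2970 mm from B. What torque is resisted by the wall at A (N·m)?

8350 N·m

With uniform GJ and both ends fixed, compatibility θ_AC = θ_CB gives T_A·a = T_B·b, together with T_A + T_B = T₀.
T_A = T₀·b/(a+b) = 11500·2970/4090 = 8351 N·m; T_B = 3149 N·m.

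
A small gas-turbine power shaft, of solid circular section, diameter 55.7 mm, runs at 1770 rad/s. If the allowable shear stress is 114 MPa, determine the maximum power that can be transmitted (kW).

6850 kW

J = πd⁴/32 = π(0.0557)⁴/32 = 9.450×10^-7 m⁴.
T_max = τ_allow·J/r = 1.14×10^8 × 9.450×10^-7 / 0.0278 = 3868 N·m.
ω = 1770 rad/s, so P_max = T_max·ω = 6.847×10^6 W.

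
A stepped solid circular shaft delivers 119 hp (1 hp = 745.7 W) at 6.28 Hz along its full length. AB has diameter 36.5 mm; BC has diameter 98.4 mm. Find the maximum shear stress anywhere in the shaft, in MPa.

ω = 2π·6.28 = 39.46 rad/s, so T = P/ω = 119×745.7 / 39.46 = 2249 N·m.
Under the same torque, τ_max = 16T/(πd³) is largest where d is smallest — segment AB (d = 36.5 mm).
τ_max = 16·2249/(π·(0.0365)³) = 2.355×10^8 Pa.

236 MPa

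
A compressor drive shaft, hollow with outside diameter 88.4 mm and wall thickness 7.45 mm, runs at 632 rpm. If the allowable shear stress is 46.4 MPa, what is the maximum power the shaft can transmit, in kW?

217 kW

J = π(d_o⁴ − d_i⁴)/32 = π(0.0884⁴ − 0.0735⁴)/32 = 3.130×10^-6 m⁴.
T_max = τ_allow·J/r = 4.64×10^7 × 3.130×10^-6 / 0.0442 = 3286 N·m.
ω = 2π·632/60 = 66.18 rad/s, so P_max = T_max·ω = 2.175×10^5 W.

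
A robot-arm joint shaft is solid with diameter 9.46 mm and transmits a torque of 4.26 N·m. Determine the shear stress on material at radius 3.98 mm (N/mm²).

J = πd⁴/32 = π(0.00946)⁴/32 = 7.863×10^-10 m⁴.
Shear stress varies linearly with radius: τ = T·r/J = 4.260 × 0.00398 / 7.863×10^-10 = 2.156×10^7 Pa.

21.6 N/mm²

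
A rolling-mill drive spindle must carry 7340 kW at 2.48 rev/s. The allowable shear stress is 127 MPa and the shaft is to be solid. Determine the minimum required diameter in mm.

ω = 2π·2.48 = 15.58 rad/s, so T = P/ω = 7340×10³ / 15.58 = 471000 N·m.
For a solid shaft τ_max = 16T/(πd³), so d = (16T/(π τ_allow))^(1/3) = (16·471000/(π·1.27×10^8))^(1/3) = 0.2663 m.

266 mm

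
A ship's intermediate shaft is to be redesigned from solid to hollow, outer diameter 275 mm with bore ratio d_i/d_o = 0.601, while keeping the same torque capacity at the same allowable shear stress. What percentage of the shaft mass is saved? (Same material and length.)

Equal τ_max and T ⇒ the solid shaft needs d_s³ = d_o³(1−k⁴), so d_s = 275·(1−0.601⁴)^(1/3) = 262.5 mm.
Area ratio A_h/A_s = d_o²(1−k²)/d_s² = (1−k²)/(1−k⁴)^(2/3) = 0.7012.
Mass saving = 1 − 0.7012 = 29.9 %.

29.9 %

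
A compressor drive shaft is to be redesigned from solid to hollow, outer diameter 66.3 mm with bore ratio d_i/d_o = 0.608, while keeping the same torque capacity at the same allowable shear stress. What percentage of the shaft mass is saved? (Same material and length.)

Equal τ_max and T ⇒ the solid shaft needs d_s³ = d_o³(1−k⁴), so d_s = 66.3·(1−0.608⁴)^(1/3) = 63.13 mm.
Area ratio A_h/A_s = d_o²(1−k²)/d_s² = (1−k²)/(1−k⁴)^(2/3) = 0.6952.
Mass saving = 1 − 0.6952 = 30.5 %.

30.5 %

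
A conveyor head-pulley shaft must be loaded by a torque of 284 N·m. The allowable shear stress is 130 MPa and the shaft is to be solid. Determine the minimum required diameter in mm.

For a solid shaft τ_max = 16T/(πd³), so d = (16T/(π τ_allow))^(1/3) = (16·284.0/(π·1.30×10^8))^(1/3) = 0.02232 m.

22.3 mm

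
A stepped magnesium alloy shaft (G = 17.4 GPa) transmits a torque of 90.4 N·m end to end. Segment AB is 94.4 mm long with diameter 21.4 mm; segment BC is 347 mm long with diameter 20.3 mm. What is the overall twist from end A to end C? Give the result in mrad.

J_AB = π(0.0214)⁴/32 = 2.06×10^-8 m⁴; J_BC = π(0.0203)⁴/32 = 1.67×10^-8 m⁴.
θ = (T/G)·Σ L_i/J_i = (90.40/17.4×10⁹)·(0.0944/2.06×10^-8 + 0.347/1.67×10^-8) = 0.1320 rad.

132 mrad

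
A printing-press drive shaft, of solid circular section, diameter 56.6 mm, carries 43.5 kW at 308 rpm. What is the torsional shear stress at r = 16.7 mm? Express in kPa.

ω = 2π·308/60 = 32.25 rad/s, so T = P/ω = 43.5×10³ / 32.25 = 1349 N·m.
J = πd⁴/32 = π(0.0566)⁴/32 = 1.008×10^-6 m⁴.
Shear stress varies linearly with radius: τ = T·r/J = 1349 × 0.0167 / 1.008×10^-6 = 2.235×10^7 Pa.

22400 kPa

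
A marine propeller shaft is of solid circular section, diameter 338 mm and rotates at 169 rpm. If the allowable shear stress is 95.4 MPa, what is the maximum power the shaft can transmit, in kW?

J = πd⁴/32 = π(0.338)⁴/32 = 1.281×10^-3 m⁴.
T_max = τ_allow·J/r = 9.54×10^7 × 1.281×10^-3 / 0.169 = 723300 N·m.
ω = 2π·169/60 = 17.70 rad/s, so P_max = T_max·ω = 1.280×10^7 W.

12800 kW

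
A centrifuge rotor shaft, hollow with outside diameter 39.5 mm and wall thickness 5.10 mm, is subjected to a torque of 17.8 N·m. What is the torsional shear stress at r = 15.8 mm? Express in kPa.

J = π(d_o⁴ − d_i⁴)/32 = π(0.0395⁴ − 0.0293⁴)/32 = 1.666×10^-7 m⁴.
Shear stress varies linearly with radius: τ = T·r/J = 17.80 × 0.0158 / 1.666×10^-7 = 1.688×10^6 Pa.

1690 kPa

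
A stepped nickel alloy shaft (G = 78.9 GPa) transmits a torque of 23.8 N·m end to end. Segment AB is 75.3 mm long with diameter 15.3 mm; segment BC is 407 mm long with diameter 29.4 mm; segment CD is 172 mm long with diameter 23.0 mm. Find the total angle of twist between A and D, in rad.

J_AB = π(0.0153)⁴/32 = 5.38×10^-9 m⁴; J_BC = π(0.0294)⁴/32 = 7.33×10^-8 m⁴; J_CD = π(0.0230)⁴/32 = 2.75×10^-8 m⁴.
θ = (T/G)·Σ L_i/J_i = (23.80/78.9×10⁹)·(0.0753/5.38×10^-9 + 0.407/7.33×10^-8 + 0.172/2.75×10^-8) = 7.784×10^-3 rad.

0.00778 rad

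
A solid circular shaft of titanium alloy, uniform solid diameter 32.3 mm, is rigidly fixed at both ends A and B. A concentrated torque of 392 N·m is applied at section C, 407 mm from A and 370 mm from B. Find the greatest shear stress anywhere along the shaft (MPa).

With uniform GJ and both ends fixed, compatibility θ_AC = θ_CB gives T_A·a = T_B·b, together with T_A + T_B = T₀.
T_A = T₀·b/(a+b) = 392.0·370/777.0 = 186.7 N·m; T_B = 205.3 N·m.
τ in each portion: τ_AC = 2.82×10^7 Pa, τ_CB = 3.10×10^7 Pa; maximum is in CB.
τ_max = T_CB·r/J = 205.3·0.0161/1.07×10^-7 = 3.103×10^7 Pa.

31.0 MPa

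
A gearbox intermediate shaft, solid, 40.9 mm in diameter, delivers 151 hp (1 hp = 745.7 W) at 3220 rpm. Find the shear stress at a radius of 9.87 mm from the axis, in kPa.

ω = 2π·3220/60 = 337.2 rad/s, so T = P/ω = 151×745.7 / 337.2 = 333.9 N·m.
J = πd⁴/32 = π(0.0409)⁴/32 = 2.747×10^-7 m⁴.
Shear stress varies linearly with radius: τ = T·r/J = 333.9 × 0.00987 / 2.747×10^-7 = 1.200×10^7 Pa.

12000 kPa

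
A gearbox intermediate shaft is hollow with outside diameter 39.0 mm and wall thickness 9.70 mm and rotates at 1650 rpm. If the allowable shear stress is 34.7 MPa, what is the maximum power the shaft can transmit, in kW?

J = π(d_o⁴ − d_i⁴)/32 = π(0.0390⁴ − 0.0196⁴)/32 = 2.126×10^-7 m⁴.
T_max = τ_allow·J/r = 3.47×10^7 × 2.126×10^-7 / 0.0195 = 378.4 N·m.
ω = 2π·1650/60 = 172.8 rad/s, so P_max = T_max·ω = 6.538×10^4 W.

65.4 kW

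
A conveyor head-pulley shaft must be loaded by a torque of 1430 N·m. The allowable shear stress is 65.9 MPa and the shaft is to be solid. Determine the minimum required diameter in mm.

48.0 mm

For a solid shaft τ_max = 16T/(πd³), so d = (16T/(π τ_allow))^(1/3) = (16·1430/(π·6.59×10^7))^(1/3) = 0.04799 m.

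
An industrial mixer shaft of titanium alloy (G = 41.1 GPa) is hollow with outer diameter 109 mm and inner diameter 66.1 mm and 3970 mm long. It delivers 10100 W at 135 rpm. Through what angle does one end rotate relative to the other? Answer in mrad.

5.76 mrad

ω = 2π·135/60 = 14.14 rad/s, so T = P/ω = 10100 / 14.14 = 714.4 N·m.
J = π(d_o⁴ − d_i⁴)/32 = π(0.109⁴ − 0.0661⁴)/32 = 1.198×10^-5 m⁴.
θ = T·L/(G·J) = 714.4 × 3.97 / (41.1×10⁹ × 1.198×10^-5) = 5.758×10^-3 rad.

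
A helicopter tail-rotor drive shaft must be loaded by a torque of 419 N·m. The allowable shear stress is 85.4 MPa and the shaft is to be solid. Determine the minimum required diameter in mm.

29.2 mm

For a solid shaft τ_max = 16T/(πd³), so d = (16T/(π τ_allow))^(1/3) = (16·419.0/(π·8.54×10^7))^(1/3) = 0.02924 m.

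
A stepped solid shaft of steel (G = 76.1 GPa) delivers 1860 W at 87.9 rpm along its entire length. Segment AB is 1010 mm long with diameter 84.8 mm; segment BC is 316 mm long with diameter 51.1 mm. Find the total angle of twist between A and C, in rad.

ω = 2π·87.9/60 = 9.205 rad/s, so T = P/ω = 1860 / 9.205 = 202.1 N·m.
J_AB = π(0.0848)⁴/32 = 5.08×10^-6 m⁴; J_BC = π(0.0511)⁴/32 = 6.69×10^-7 m⁴.
θ = (T/G)·Σ L_i/J_i = (202.1/76.1×10⁹)·(1.01/5.08×10^-6 + 0.316/6.69×10^-7) = 1.782×10^-3 rad.

0.00178 rad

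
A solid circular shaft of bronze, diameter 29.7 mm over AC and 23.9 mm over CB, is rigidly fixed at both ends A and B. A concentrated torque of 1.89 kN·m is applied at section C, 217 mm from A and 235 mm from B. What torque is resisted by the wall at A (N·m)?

1360 N·m

Compatibility: T_A·a/J_AC = T_B·b/J_CB with T_A + T_B = T₀.
J_AC = 7.64×10^-8 m⁴, J_CB = 3.20×10^-8 m⁴, so T_A = T₀·(J_AC/a)/((J_AC/a)+(J_CB/b)) = 1362 N·m, T_B = 527.6 N·m.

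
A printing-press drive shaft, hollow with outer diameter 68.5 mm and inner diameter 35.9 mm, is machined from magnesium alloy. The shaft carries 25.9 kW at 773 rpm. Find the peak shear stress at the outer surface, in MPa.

ω = 2π·773/60 = 80.95 rad/s, so T = P/ω = 25.9×10³ / 80.95 = 320.0 N·m.
J = π(d_o⁴ − d_i⁴)/32 = π(0.0685⁴ − 0.0359⁴)/32 = 1.998×10^-6 m⁴.
τ_max = T·r/J = 320.0 × 0.0343 / 1.998×10^-6 = 5.483×10^6 Pa.

5.48 MPa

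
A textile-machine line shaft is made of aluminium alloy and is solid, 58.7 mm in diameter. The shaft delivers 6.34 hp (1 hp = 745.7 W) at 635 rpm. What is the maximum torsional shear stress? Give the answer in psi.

ω = 2π·635/60 = 66.50 rad/s, so T = P/ω = 6.34×745.7 / 66.50 = 71.10 N·m.
J = πd⁴/32 = π(0.0587)⁴/32 = 1.166×10^-6 m⁴.
τ_max = T·r/J = 71.10 × 0.0294 / 1.166×10^-6 = 1.790×10^6 Pa.

260 psi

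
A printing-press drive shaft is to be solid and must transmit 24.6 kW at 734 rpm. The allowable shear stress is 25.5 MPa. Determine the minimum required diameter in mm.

ω = 2π·734/60 = 76.86 rad/s, so T = P/ω = 24.6×10³ / 76.86 = 320.0 N·m.
For a solid shaft τ_max = 16T/(πd³), so d = (16T/(π τ_allow))^(1/3) = (16·320.0/(π·2.55×10^7))^(1/3) = 0.03998 m.

40.0 mm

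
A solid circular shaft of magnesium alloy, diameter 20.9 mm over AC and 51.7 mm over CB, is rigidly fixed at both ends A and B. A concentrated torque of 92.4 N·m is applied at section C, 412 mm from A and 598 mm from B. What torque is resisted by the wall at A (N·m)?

3.45 N·m

Compatibility: T_A·a/J_AC = T_B·b/J_CB with T_A + T_B = T₀.
J_AC = 1.87×10^-8 m⁴, J_CB = 7.01×10^-7 m⁴, so T_A = T₀·(J_AC/a)/((J_AC/a)+(J_CB/b)) = 3.448 N·m, T_B = 88.95 N·m.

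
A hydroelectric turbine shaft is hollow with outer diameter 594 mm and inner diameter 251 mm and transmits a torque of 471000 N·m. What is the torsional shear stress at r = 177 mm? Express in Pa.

J = π(d_o⁴ − d_i⁴)/32 = π(0.594⁴ − 0.251⁴)/32 = 0.01183 m⁴.
Shear stress varies linearly with radius: τ = T·r/J = 471000 × 0.177 / 0.01183 = 7.046×10^6 Pa.

7.05e6 Pa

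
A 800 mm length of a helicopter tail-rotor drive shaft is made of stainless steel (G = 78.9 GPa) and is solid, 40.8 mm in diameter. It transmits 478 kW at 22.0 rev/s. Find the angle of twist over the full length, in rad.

0.129 rad

ω = 2π·22.0 = 138.2 rad/s, so T = P/ω = 478×10³ / 138.2 = 3458 N·m.
J = πd⁴/32 = π(0.0408)⁴/32 = 2.720×10^-7 m⁴.
θ = T·L/(G·J) = 3458 × 0.800 / (78.9×10⁹ × 2.720×10^-7) = 0.1289 rad.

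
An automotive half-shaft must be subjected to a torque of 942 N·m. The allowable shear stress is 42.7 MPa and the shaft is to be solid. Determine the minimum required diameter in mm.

48.3 mm

For a solid shaft τ_max = 16T/(πd³), so d = (16T/(π τ_allow))^(1/3) = (16·942.0/(π·4.27×10^7))^(1/3) = 0.04825 m.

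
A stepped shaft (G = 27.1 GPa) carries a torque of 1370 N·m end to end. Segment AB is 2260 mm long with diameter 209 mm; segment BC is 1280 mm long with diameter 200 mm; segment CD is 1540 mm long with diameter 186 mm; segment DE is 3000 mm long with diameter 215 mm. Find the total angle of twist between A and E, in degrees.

J_AB = π(0.209)⁴/32 = 1.87×10^-4 m⁴; J_BC = π(0.200)⁴/32 = 1.57×10^-4 m⁴; J_CD = π(0.186)⁴/32 = 1.18×10^-4 m⁴; J_DE = π(0.215)⁴/32 = 2.10×10^-4 m⁴.
θ = (T/G)·Σ L_i/J_i = (1370/27.1×10⁹)·(2.26/1.87×10^-4 + 1.28/1.57×10^-4 + 1.54/1.18×10^-4 + 3.00/2.10×10^-4) = 2.407×10^-3 rad.

0.138°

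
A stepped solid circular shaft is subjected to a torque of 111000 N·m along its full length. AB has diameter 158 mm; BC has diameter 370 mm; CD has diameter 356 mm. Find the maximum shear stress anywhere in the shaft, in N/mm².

143 N/mm²

Under the same torque, τ_max = 16T/(πd³) is largest where d is smallest — segment AB (d = 158 mm).
τ_max = 16·111000/(π·(0.158)³) = 1.433×10^8 Pa.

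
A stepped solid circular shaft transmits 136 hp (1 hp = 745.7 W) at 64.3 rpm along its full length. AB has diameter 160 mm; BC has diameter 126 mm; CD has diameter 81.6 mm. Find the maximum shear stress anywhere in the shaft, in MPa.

141 MPa

ω = 2π·64.3/60 = 6.733 rad/s, so T = P/ω = 136×745.7 / 6.733 = 15060 N·m.
Under the same torque, τ_max = 16T/(πd³) is largest where d is smallest — segment CD (d = 81.6 mm).
τ_max = 16·15060/(π·(0.0816)³) = 1.412×10^8 Pa.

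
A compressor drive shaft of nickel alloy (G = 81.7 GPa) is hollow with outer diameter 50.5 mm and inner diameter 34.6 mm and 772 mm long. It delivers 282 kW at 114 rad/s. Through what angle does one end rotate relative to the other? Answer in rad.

0.0470 rad

ω = 114 rad/s, so T = P/ω = 282×10³ / 114.0 = 2474 N·m.
J = π(d_o⁴ − d_i⁴)/32 = π(0.0505⁴ − 0.0346⁴)/32 = 4.978×10^-7 m⁴.
θ = T·L/(G·J) = 2474 × 0.772 / (81.7×10⁹ × 4.978×10^-7) = 0.04695 rad.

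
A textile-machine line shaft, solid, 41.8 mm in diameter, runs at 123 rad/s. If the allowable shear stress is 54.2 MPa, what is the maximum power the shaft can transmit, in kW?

95.6 kW

J = πd⁴/32 = π(0.0418)⁴/32 = 2.997×10^-7 m⁴.
T_max = τ_allow·J/r = 5.42×10^7 × 2.997×10^-7 / 0.0209 = 777.2 N·m.
ω = 123 rad/s, so P_max = T_max·ω = 9.560×10^4 W.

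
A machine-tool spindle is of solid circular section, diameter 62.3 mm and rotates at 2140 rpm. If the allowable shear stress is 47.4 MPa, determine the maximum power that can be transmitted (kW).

J = πd⁴/32 = π(0.0623)⁴/32 = 1.479×10^-6 m⁴.
T_max = τ_allow·J/r = 4.74×10^7 × 1.479×10^-6 / 0.0311 = 2250 N·m.
ω = 2π·2140/60 = 224.1 rad/s, so P_max = T_max·ω = 5.043×10^5 W.

504 kW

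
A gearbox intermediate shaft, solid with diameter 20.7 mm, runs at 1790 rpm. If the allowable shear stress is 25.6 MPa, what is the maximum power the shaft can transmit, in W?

8360 W

J = πd⁴/32 = π(0.0207)⁴/32 = 1.803×10^-8 m⁴.
T_max = τ_allow·J/r = 2.56×10^7 × 1.803×10^-8 / 0.0103 = 44.58 N·m.
ω = 2π·1790/60 = 187.4 rad/s, so P_max = T_max·ω = 8357 W.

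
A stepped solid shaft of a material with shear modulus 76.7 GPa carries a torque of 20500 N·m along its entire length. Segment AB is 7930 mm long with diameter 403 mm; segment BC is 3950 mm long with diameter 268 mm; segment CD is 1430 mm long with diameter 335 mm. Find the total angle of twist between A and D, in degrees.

0.184°

J_AB = π(0.403)⁴/32 = 2.59×10^-3 m⁴; J_BC = π(0.268)⁴/32 = 5.06×10^-4 m⁴; J_CD = π(0.335)⁴/32 = 1.24×10^-3 m⁴.
θ = (T/G)·Σ L_i/J_i = (20500/76.7×10⁹)·(7.93/2.59×10^-3 + 3.95/5.06×10^-4 + 1.43/1.24×10^-3) = 3.212×10^-3 rad.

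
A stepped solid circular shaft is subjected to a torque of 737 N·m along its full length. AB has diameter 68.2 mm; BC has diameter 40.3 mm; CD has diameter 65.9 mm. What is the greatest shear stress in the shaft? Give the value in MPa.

57.3 MPa

Under the same torque, τ_max = 16T/(πd³) is largest where d is smallest — segment BC (d = 40.3 mm).
τ_max = 16·737.0/(π·(0.0403)³) = 5.735×10^7 Pa.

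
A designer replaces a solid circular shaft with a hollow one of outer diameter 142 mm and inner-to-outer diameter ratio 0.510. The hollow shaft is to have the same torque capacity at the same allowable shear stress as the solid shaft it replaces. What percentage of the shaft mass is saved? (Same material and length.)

22.5 %

Equal τ_max and T ⇒ the solid shaft needs d_s³ = d_o³(1−k⁴), so d_s = 142·(1−0.510⁴)^(1/3) = 138.7 mm.
Area ratio A_h/A_s = d_o²(1−k²)/d_s² = (1−k²)/(1−k⁴)^(2/3) = 0.7753.
Mass saving = 1 − 0.7753 = 22.5 %.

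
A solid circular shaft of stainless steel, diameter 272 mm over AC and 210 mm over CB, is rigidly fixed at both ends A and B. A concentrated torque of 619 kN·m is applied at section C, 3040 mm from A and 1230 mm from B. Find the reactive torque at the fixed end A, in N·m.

Compatibility: T_A·a/J_AC = T_B·b/J_CB with T_A + T_B = T₀.
J_AC = 5.37×10^-4 m⁴, J_CB = 1.91×10^-4 m⁴, so T_A = T₀·(J_AC/a)/((J_AC/a)+(J_CB/b)) = 329600 N·m, T_B = 289400 N·m.

330000 N·m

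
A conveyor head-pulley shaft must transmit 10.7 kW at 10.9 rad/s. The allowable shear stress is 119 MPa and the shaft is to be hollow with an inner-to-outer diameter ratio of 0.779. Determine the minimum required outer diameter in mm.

ω = 10.9 rad/s, so T = P/ω = 10.7×10³ / 10.90 = 981.7 N·m.
For a hollow shaft with d_i/d_o = 0.779: τ_max = 16T/(π d_o³ (1−k⁴)), so d_o = [16T/(π τ_allow (1−k⁴))]^(1/3) = [16·981.7/(π·1.19×10^8·0.6317)]^(1/3) = 0.04051 m.

40.5 mm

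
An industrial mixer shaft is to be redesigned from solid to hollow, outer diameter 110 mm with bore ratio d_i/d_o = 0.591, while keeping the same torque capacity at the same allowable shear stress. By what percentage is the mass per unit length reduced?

29.0 %

Equal τ_max and T ⇒ the solid shaft needs d_s³ = d_o³(1−k⁴), so d_s = 110·(1−0.591⁴)^(1/3) = 105.3 mm.
Area ratio A_h/A_s = d_o²(1−k²)/d_s² = (1−k²)/(1−k⁴)^(2/3) = 0.7097.
Mass saving = 1 − 0.7097 = 29.0 %.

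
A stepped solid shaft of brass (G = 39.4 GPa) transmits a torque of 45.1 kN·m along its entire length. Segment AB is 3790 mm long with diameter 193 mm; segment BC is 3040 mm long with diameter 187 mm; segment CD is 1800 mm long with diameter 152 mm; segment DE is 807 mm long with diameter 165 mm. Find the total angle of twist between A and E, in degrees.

6.47°

J_AB = π(0.193)⁴/32 = 1.36×10^-4 m⁴; J_BC = π(0.187)⁴/32 = 1.20×10^-4 m⁴; J_CD = π(0.152)⁴/32 = 5.24×10^-5 m⁴; J_DE = π(0.165)⁴/32 = 7.28×10^-5 m⁴.
θ = (T/G)·Σ L_i/J_i = (45100/39.4×10⁹)·(3.79/1.36×10^-4 + 3.04/1.20×10^-4 + 1.80/5.24×10^-5 + 0.807/7.28×10^-5) = 0.1128 rad.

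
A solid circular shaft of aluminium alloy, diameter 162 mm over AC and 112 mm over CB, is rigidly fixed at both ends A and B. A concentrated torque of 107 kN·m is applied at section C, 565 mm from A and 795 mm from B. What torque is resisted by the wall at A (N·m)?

Compatibility: T_A·a/J_AC = T_B·b/J_CB with T_A + T_B = T₀.
J_AC = 6.76×10^-5 m⁴, J_CB = 1.54×10^-5 m⁴, so T_A = T₀·(J_AC/a)/((J_AC/a)+(J_CB/b)) = 92050 N·m, T_B = 14950 N·m.

92100 N·m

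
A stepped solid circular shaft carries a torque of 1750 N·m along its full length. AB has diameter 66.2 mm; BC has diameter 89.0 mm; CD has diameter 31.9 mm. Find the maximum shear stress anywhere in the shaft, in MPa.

Under the same torque, τ_max = 16T/(πd³) is largest where d is smallest — segment CD (d = 31.9 mm).
τ_max = 16·1750/(π·(0.0319)³) = 2.746×10^8 Pa.

275 MPa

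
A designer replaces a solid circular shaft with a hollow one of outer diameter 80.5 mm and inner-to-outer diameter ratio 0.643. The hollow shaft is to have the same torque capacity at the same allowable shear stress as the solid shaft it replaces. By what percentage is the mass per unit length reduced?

33.5 %

Equal τ_max and T ⇒ the solid shaft needs d_s³ = d_o³(1−k⁴), so d_s = 80.5·(1−0.643⁴)^(1/3) = 75.62 mm.
Area ratio A_h/A_s = d_o²(1−k²)/d_s² = (1−k²)/(1−k⁴)^(2/3) = 0.6646.
Mass saving = 1 − 0.6646 = 33.5 %.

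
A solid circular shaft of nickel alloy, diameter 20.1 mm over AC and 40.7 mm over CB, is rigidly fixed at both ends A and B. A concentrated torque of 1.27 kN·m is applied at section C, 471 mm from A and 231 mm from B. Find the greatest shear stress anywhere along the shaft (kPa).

Compatibility: T_A·a/J_AC = T_B·b/J_CB with T_A + T_B = T₀.
J_AC = 1.60×10^-8 m⁴, J_CB = 2.69×10^-7 m⁴, so T_A = T₀·(J_AC/a)/((J_AC/a)+(J_CB/b)) = 36.00 N·m, T_B = 1234 N·m.
τ in each portion: τ_AC = 2.26×10^7 Pa, τ_CB = 9.32×10^7 Pa; maximum is in CB.
τ_max = T_CB·r/J = 1234·0.0204/2.69×10^-7 = 9.322×10^7 Pa.

93200 kPa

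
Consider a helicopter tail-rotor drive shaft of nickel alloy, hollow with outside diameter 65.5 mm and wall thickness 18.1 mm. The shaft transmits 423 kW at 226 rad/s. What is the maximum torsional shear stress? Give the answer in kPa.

35300 kPa

ω = 226 rad/s, so T = P/ω = 423×10³ / 226.0 = 1872 N·m.
J = π(d_o⁴ − d_i⁴)/32 = π(0.0655⁴ − 0.0293⁴)/32 = 1.735×10^-6 m⁴.
τ_max = T·r/J = 1872 × 0.0328 / 1.735×10^-6 = 3.534×10^7 Pa.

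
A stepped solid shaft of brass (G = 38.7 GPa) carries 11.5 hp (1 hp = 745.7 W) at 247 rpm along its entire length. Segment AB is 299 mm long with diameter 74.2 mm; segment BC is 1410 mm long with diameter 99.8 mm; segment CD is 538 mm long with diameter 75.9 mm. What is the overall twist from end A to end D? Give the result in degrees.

0.201°

ω = 2π·247/60 = 25.87 rad/s, so T = P/ω = 11.5×745.7 / 25.87 = 331.5 N·m.
J_AB = π(0.0742)⁴/32 = 2.98×10^-6 m⁴; J_BC = π(0.0998)⁴/32 = 9.74×10^-6 m⁴; J_CD = π(0.0759)⁴/32 = 3.26×10^-6 m⁴.
θ = (T/G)·Σ L_i/J_i = (331.5/38.7×10⁹)·(0.299/2.98×10^-6 + 1.41/9.74×10^-6 + 0.538/3.26×10^-6) = 3.516×10^-3 rad.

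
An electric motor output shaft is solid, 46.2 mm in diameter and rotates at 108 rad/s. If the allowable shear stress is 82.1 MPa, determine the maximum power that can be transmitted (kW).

J = πd⁴/32 = π(0.0462)⁴/32 = 4.473×10^-7 m⁴.
T_max = τ_allow·J/r = 8.21×10^7 × 4.473×10^-7 / 0.0231 = 1590 N·m.
ω = 108 rad/s, so P_max = T_max·ω = 1.717×10^5 W.

172 kW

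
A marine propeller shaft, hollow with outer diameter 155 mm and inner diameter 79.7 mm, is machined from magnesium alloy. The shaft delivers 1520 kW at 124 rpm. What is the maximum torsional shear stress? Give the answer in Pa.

1.72e8 Pa

ω = 2π·124/60 = 12.99 rad/s, so T = P/ω = 1520×10³ / 12.99 = 117100 N·m.
J = π(d_o⁴ − d_i⁴)/32 = π(0.155⁴ − 0.0797⁴)/32 = 5.271×10^-5 m⁴.
τ_max = T·r/J = 117100 × 0.0775 / 5.271×10^-5 = 1.721×10^8 Pa.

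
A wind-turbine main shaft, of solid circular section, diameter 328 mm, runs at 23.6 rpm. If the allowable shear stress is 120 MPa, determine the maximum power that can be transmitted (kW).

J = πd⁴/32 = π(0.328)⁴/32 = 1.136×10^-3 m⁴.
T_max = τ_allow·J/r = 1.20×10^8 × 1.136×10^-3 / 0.164 = 831400 N·m.
ω = 2π·23.6/60 = 2.471 rad/s, so P_max = T_max·ω = 2.055×10^6 W.

2050 kW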